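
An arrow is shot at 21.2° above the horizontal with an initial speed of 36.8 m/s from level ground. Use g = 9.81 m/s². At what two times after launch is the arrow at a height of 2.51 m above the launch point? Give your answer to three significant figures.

v_y0 = 36.8 sin 21.2° = 13.31 m/s.
Set y = v_y0 t − ½ g t² = 2.51: 4.905 t² − 13.31 t + 2.51 = 0.
t = [13.31 ± √(177.2 − 49.25)] / 9.81 = (13.31 ± 11.31) / 9.81, giving t = 0.204 s or t = 2.51 s.
So the arrow is at 2.51 m at t = 0.204 s (rising) and t = 2.51 s (falling).

0.204 s and 2.51 s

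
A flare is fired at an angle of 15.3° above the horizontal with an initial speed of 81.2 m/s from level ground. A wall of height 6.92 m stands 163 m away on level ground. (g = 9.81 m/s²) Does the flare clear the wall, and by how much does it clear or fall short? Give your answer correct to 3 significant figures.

Yes — it clears the wall by 16.4 m.

v_x = 81.2 cos 15.3° = 78.32 m/s; v_y0 = 81.2 sin 15.3° = 21.43 m/s.
Time to reach the wall: t = 163 / 78.32 = 2.081 s.
Height at that point: y = 21.43×2.081 − 4.905×2.081² = 23.35 m.
That is 23.35 − 6.92 = 16.4 m above the top of the wall, so the flare clears it.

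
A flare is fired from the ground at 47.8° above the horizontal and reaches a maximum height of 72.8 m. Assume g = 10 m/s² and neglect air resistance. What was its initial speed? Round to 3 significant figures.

At maximum height v_y = 0, so (v₀ sin θ)² = 2 g H.
v₀ sin 47.8° = √(2 × 10 × 72.8) = 38.16 m/s.
v₀ = 38.16 / sin 47.8° = 38.16 / 0.7408 = 51.5 m/s.

51.5 m/s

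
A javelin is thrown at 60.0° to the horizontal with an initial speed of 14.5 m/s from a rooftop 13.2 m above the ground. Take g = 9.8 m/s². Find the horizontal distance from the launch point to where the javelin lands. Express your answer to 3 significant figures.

Components: v_x = 14.5 cos 60.0° = 7.250 m/s, v_y = 14.5 sin 60.0° = 12.56 m/s.
Vertical: 0 = 13.2 + 12.56 t − ½(9.8) t² ⇒ 4.900 t² − 12.56 t − 13.2 = 0.
t = [12.56 + √(157.8 + 258.7)] / 9.800 = 3.364 s.
Horizontal: R = v_x · t = 7.250 × 3.364 = 24.4 m.

24.4 m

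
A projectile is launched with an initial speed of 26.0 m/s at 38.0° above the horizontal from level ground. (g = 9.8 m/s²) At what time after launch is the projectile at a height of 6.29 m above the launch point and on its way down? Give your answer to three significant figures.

2.81 s

v_y0 = 26.0 sin 38.0° = 16.01 m/s.
Set y = v_y0 t − ½ g t² = 6.29: 4.900 t² − 16.01 t + 6.29 = 0.
t = [16.01 ± √(256.3 − 123.3)] / 9.8 = (16.01 ± 11.53) / 9.8, giving t = 0.457 s or t = 2.81 s.
On the way down corresponds to the larger root: t = 2.81 s.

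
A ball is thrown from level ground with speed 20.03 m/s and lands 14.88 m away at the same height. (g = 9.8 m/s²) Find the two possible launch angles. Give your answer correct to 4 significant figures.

10.66° and 79.34°

Level-ground range: R = v₀² sin(2θ)/g ⇒ sin 2θ = R g / v₀² = 14.88×9.8/20.03² = 0.3635.
2θ = arcsin(0.3635) = 21.315° or 180° − 21.315° = 158.685°.
So θ = 10.66° or θ = 79.34°.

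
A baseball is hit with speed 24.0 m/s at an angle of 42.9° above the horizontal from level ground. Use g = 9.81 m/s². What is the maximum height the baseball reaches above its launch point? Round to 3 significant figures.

13.6 m

Vertical component of launch velocity: v_y = 24.0 sin 42.9° = 16.34 m/s.
At the highest point the vertical velocity is zero, so v_y² = 2 g h_max.
h_max = (16.34)² / (2 × 9.81) = 267.0 / 19.62 = 13.6 m.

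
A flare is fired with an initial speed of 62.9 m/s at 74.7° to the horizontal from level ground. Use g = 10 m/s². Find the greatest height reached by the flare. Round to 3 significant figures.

Vertical component of launch velocity: v_y = 62.9 sin 74.7° = 60.67 m/s.
At the highest point the vertical velocity is zero, so v_y² = 2 g h_max.
h_max = (60.67)² / (2 × 10) = 3681 / 20.00 = 184 m.

184 m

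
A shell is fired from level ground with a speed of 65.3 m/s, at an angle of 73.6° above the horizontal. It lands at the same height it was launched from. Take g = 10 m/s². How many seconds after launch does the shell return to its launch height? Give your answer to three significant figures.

Vertical component: v_y = 65.3 sin 73.6° = 62.64 m/s.
For a projectile landing at launch height, time of flight is t = 2 v_y / g = 2 × 62.64 / 10 = 12.5 s.

12.5 s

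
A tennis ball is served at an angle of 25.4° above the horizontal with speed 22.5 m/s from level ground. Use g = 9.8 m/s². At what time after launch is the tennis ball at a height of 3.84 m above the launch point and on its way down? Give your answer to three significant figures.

v_y0 = 22.5 sin 25.4° = 9.651 m/s.
Set y = v_y0 t − ½ g t² = 3.84: 4.900 t² − 9.651 t + 3.84 = 0.
t = [9.651 ± √(93.14 − 75.26)] / 9.8 = (9.651 ± 4.228) / 9.8, giving t = 0.553 s or t = 1.42 s.
On the way down corresponds to the larger root: t = 1.42 s.

1.42 s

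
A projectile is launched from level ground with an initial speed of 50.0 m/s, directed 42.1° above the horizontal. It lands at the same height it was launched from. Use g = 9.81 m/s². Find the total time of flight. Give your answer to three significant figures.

Vertical component: v_y = 50.0 sin 42.1° = 33.52 m/s.
For a projectile landing at launch height, time of flight is t = 2 v_y / g = 2 × 33.52 / 9.81 = 6.83 s.

6.83 s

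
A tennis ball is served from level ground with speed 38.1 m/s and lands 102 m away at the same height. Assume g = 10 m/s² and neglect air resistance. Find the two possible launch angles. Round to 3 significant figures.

Level-ground range: R = v₀² sin(2θ)/g ⇒ sin 2θ = R g / v₀² = 102×10/38.1² = 0.7027.
2θ = arcsin(0.7027) = 44.64° or 180° − 44.64° = 135.36°.
So θ = 22.3° or θ = 67.7°.

22.3° and 67.7°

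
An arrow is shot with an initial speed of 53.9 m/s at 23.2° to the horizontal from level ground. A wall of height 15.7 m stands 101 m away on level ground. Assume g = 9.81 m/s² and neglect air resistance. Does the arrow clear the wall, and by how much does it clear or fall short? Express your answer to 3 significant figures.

v_x = 53.9 cos 23.2° = 49.54 m/s; v_y0 = 53.9 sin 23.2° = 21.23 m/s.
Time to reach the wall: t = 101 / 49.54 = 2.039 s.
Height at that point: y = 21.23×2.039 − 4.905×2.039² = 22.90 m.
That is 22.90 − 15.7 = 7.20 m above the top of the wall, so the arrow clears it.

Yes — it clears the wall by 7.20 m.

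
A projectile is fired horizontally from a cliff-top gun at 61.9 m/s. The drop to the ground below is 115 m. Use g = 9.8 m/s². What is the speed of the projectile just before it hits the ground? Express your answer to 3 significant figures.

78.0 m/s

Fall time: t = √(2 × 115 / 9.8) = 4.845 s.
At impact: v_x = 61.9 m/s (unchanged), v_y = g t = 9.8 × 4.845 = 47.48 m/s.
Speed = √(v_x² + v_y²) = √(3832 + 2254) = 78.0 m/s.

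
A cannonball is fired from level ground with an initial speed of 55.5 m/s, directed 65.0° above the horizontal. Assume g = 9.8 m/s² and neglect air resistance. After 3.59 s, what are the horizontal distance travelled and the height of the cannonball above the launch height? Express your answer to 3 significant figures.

v_x = 55.5 cos 65.0° = 23.46 m/s; v_y0 = 55.5 sin 65.0° = 50.30 m/s.
x = v_x t = 23.46 × 3.59 = 84.2 m.
y = v_y0 t − ½ g t² = 50.30×3.59 − 4.900×3.59² = 117 m.

x = 84.2 m, y = 117 m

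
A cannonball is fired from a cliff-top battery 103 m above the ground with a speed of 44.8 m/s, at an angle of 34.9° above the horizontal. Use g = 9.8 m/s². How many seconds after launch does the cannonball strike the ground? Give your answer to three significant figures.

Vertical component: v_y = 44.8 sin 34.9° = 25.63 m/s.
Taking up as positive with launch at y = 103 m, landing at y = 0: 0 = 103 + 25.63 t − ½(9.8) t².
Solving 4.900 t² − 25.63 t − 103 = 0 gives t = [25.63 + √(25.63² + 4·4.900·103)] / 9.800 = 7.89 s.

7.89 s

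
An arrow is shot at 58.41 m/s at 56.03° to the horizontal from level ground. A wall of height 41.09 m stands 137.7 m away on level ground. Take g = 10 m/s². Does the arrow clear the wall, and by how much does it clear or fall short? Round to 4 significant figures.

v_x = 58.41 cos 56.03° = 32.637 m/s; v_y0 = 58.41 sin 56.03° = 48.441 m/s.
Time to reach the wall: t = 137.7 / 32.637 = 4.2191 s.
Height at that point: y = 48.441×4.2191 − 5.000×4.2191² = 115.37 m.
That is 115.37 − 41.09 = 74.28 m above the top of the wall, so the arrow clears it.

Yes — it clears the wall by 74.28 m.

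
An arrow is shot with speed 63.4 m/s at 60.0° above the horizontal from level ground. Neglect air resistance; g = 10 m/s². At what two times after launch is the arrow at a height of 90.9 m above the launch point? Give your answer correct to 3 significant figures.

v_y0 = 63.4 sin 60.0° = 54.91 m/s.
Set y = v_y0 t − ½ g t² = 90.9: 5.000 t² − 54.91 t + 90.9 = 0.
t = [54.91 ± √(3015 − 1818)] / 10 = (54.91 ± 34.60) / 10, giving t = 2.03 s or t = 8.95 s.
So the arrow is at 90.9 m at t = 2.03 s (rising) and t = 8.95 s (falling).

2.03 s and 8.95 s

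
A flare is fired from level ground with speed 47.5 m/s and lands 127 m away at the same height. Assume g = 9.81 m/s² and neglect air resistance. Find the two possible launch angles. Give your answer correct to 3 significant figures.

Level-ground range: R = v₀² sin(2θ)/g ⇒ sin 2θ = R g / v₀² = 127×9.81/47.5² = 0.5522.
2θ = arcsin(0.5522) = 33.52° or 180° − 33.52° = 146.48°.
So θ = 16.8° or θ = 73.2°.

16.8° and 73.2°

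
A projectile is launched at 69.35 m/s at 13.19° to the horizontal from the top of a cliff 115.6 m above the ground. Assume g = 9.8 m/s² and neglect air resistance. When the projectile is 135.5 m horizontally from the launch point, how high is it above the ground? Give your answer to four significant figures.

v_x = 69.35 cos 13.19° = 67.520 m/s, v_y0 = 69.35 sin 13.19° = 15.824 m/s.
Time to reach x = 135.5 m: t = x / v_x = 135.5 / 67.520 = 2.0068 s.
y = 115.6 + v_y0 t − ½ g t² = 115.6 + 15.824×2.0068 − 4.900×2.0068² = 127.6 m.

127.6 m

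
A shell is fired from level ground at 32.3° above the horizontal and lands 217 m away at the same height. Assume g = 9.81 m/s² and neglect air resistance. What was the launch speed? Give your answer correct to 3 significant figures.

On level ground, R = v₀² sin(2θ) / g, so v₀ = √(R g / sin 2θ).
sin(2 × 32.3°) = 0.9033.
v₀ = √(217 × 9.81 / 0.9033) = √2357 = 48.5 m/s.

48.5 m/s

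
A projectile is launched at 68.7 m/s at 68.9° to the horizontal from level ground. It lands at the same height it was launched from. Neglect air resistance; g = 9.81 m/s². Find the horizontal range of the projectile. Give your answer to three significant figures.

323 m

Components: v_x = 68.7 cos 68.9° = 24.73 m/s, v_y = 68.7 sin 68.9° = 64.09 m/s.
Time of flight (same landing height): t = 2 v_y / g = 2 × 64.09 / 9.81 = 13.07 s.
Range: R = v_x · t = 24.73 × 13.07 = 323 m.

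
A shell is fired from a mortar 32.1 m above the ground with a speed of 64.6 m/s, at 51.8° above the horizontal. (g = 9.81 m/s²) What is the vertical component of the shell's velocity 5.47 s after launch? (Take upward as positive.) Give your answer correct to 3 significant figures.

Initial vertical component: v_y0 = 64.6 sin 51.8° = 50.77 m/s.
v_y(t) = v_y0 − g t = 50.77 − 9.81 × 5.47 = -2.89 m/s.

-2.89 m/s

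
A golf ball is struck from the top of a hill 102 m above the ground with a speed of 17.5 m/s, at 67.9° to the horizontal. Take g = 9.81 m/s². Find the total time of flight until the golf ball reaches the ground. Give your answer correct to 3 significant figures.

6.50 s

Vertical component: v_y = 17.5 sin 67.9° = 16.21 m/s.
Taking up as positive with launch at y = 102 m, landing at y = 0: 0 = 102 + 16.21 t − ½(9.81) t².
Solving 4.905 t² − 16.21 t − 102 = 0 gives t = [16.21 + √(16.21² + 4·4.905·102)] / 9.810 = 6.50 s.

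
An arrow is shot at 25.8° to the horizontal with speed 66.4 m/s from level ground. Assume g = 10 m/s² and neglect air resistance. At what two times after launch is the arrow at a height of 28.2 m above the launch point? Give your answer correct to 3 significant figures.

1.24 s and 4.54 s

v_y0 = 66.4 sin 25.8° = 28.90 m/s.
Set y = v_y0 t − ½ g t² = 28.2: 5.000 t² − 28.90 t + 28.2 = 0.
t = [28.90 ± √(835.2 − 564.0)] / 10 = (28.90 ± 16.47) / 10, giving t = 1.24 s or t = 4.54 s.
So the arrow is at 28.2 m at t = 1.24 s (rising) and t = 4.54 s (falling).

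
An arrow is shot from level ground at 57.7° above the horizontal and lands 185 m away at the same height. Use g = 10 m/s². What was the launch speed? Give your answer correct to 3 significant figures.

On level ground, R = v₀² sin(2θ) / g, so v₀ = √(R g / sin 2θ).
sin(2 × 57.7°) = 0.9033.
v₀ = √(185 × 10 / 0.9033) = √2048 = 45.3 m/s.

45.3 m/s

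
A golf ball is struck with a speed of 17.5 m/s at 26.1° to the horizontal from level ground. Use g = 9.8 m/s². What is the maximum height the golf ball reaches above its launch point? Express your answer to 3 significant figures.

Vertical component of launch velocity: v_y = 17.5 sin 26.1° = 7.699 m/s.
At the highest point the vertical velocity is zero, so v_y² = 2 g h_max.
h_max = (7.699)² / (2 × 9.8) = 59.27 / 19.60 = 3.02 m.

3.02 m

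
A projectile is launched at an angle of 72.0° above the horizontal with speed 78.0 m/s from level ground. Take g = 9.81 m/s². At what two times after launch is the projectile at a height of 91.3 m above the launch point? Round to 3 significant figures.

1.35 s and 13.8 s

v_y0 = 78.0 sin 72.0° = 74.18 m/s.
Set y = v_y0 t − ½ g t² = 91.3: 4.905 t² − 74.18 t + 91.3 = 0.
t = [74.18 ± √(5503 − 1791)] / 9.81 = (74.18 ± 60.93) / 9.81, giving t = 1.35 s or t = 13.8 s.
So the projectile is at 91.3 m at t = 1.35 s (rising) and t = 13.8 s (falling).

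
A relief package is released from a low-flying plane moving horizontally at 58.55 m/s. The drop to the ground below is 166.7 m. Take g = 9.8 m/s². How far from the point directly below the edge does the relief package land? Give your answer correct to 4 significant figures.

341.5 m

Initial vertical velocity is zero, so the fall time comes from h = ½ g t²: t = √(2 × 166.7 / 9.8) = 5.8327 s.
Horizontal motion is uniform at 58.55 m/s, so x = 58.55 × 5.8327 = 341.5 m.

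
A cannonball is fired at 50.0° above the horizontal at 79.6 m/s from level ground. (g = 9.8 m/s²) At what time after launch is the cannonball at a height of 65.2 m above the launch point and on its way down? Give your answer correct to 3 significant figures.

11.3 s

v_y0 = 79.6 sin 50.0° = 60.98 m/s.
Set y = v_y0 t − ½ g t² = 65.2: 4.900 t² − 60.98 t + 65.2 = 0.
t = [60.98 ± √(3719 − 1278)] / 9.8 = (60.98 ± 49.41) / 9.8, giving t = 1.18 s or t = 11.3 s.
On the way down corresponds to the larger root: t = 11.3 s.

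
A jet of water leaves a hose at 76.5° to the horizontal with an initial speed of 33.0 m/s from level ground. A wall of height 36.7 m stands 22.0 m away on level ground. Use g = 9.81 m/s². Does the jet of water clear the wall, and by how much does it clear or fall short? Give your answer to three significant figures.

v_x = 33.0 cos 76.5° = 7.704 m/s; v_y0 = 33.0 sin 76.5° = 32.09 m/s.
Time to reach the wall: t = 22.0 / 7.704 = 2.856 s.
Height at that point: y = 32.09×2.856 − 4.905×2.856² = 51.64 m.
That is 51.64 − 36.7 = 14.9 m above the top of the wall, so the jet of water clears it.

Yes — it clears the wall by 14.9 m.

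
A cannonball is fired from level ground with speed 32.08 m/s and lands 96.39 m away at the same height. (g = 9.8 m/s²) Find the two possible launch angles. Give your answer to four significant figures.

Level-ground range: R = v₀² sin(2θ)/g ⇒ sin 2θ = R g / v₀² = 96.39×9.8/32.08² = 0.9179.
2θ = arcsin(0.9179) = 66.621° or 180° − 66.621° = 113.379°.
So θ = 33.31° or θ = 56.69°.

33.31° and 56.69°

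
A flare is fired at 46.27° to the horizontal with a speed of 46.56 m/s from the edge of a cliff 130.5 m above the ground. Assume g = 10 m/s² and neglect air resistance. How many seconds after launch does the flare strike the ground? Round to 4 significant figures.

9.482 s

Vertical component: v_y = 46.56 sin 46.27° = 33.645 m/s.
Taking up as positive with launch at y = 130.5 m, landing at y = 0: 0 = 130.5 + 33.645 t − ½(10) t².
Solving 5.000 t² − 33.645 t − 130.5 = 0 gives t = [33.645 + √(33.645² + 4·5.000·130.5)] / 10.00 = 9.482 s.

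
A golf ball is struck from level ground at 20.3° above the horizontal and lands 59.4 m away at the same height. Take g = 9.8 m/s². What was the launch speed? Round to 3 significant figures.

29.9 m/s

On level ground, R = v₀² sin(2θ) / g, so v₀ = √(R g / sin 2θ).
sin(2 × 20.3°) = 0.6508.
v₀ = √(59.4 × 9.8 / 0.6508) = √894.5 = 29.9 m/s.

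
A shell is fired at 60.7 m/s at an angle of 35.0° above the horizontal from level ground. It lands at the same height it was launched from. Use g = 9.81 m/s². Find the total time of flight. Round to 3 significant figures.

Vertical component: v_y = 60.7 sin 35.0° = 34.82 m/s.
For a projectile landing at launch height, time of flight is t = 2 v_y / g = 2 × 34.82 / 9.81 = 7.10 s.

7.10 s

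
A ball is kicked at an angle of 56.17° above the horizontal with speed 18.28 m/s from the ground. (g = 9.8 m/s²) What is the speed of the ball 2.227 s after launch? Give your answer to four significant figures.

v_x = 18.28 cos 56.17° = 10.177 m/s (constant).
v_y(t) = 18.28 sin 56.17° − g t = 15.185 − 9.8 × 2.227 = -6.6396 m/s.
Speed = √(v_x² + v_y²) = √(103.57 + 44.084) = 12.15 m/s.

12.15 m/s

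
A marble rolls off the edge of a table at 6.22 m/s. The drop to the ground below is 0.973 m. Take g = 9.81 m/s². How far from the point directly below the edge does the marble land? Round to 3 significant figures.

Initial vertical velocity is zero, so the fall time comes from h = ½ g t²: t = √(2 × 0.973 / 9.81) = 0.4454 s.
Horizontal motion is uniform at 6.22 m/s, so x = 6.22 × 0.4454 = 2.77 m.

2.77 m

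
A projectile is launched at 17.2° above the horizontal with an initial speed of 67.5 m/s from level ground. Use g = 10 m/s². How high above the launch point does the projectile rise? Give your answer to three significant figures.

Vertical component of launch velocity: v_y = 67.5 sin 17.2° = 19.96 m/s.
At the highest point the vertical velocity is zero, so v_y² = 2 g h_max.
h_max = (19.96)² / (2 × 10) = 398.4 / 20.00 = 19.9 m.

19.9 m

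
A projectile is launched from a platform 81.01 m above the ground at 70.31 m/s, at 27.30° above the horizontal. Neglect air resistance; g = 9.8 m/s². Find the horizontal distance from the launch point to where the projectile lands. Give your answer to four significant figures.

532.4 m

Components: v_x = 70.31 cos 27.30° = 62.479 m/s, v_y = 70.31 sin 27.30° = 32.248 m/s.
Vertical: 0 = 81.01 + 32.248 t − ½(9.8) t² ⇒ 4.900 t² − 32.248 t − 81.01 = 0.
t = [32.248 + √(1039.9 + 1587.8)] / 9.800 = 8.5213 s.
Horizontal: R = v_x · t = 62.479 × 8.5213 = 532.4 m.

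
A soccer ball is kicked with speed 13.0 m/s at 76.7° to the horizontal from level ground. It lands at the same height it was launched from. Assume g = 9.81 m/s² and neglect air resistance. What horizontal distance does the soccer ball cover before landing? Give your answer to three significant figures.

7.71 m

Components: v_x = 13.0 cos 76.7° = 2.991 m/s, v_y = 13.0 sin 76.7° = 12.65 m/s.
Time of flight (same landing height): t = 2 v_y / g = 2 × 12.65 / 9.81 = 2.579 s.
Range: R = v_x · t = 2.991 × 2.579 = 7.71 m.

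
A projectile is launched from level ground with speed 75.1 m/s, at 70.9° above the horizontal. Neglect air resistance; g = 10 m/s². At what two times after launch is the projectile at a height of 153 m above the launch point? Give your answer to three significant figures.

v_y0 = 75.1 sin 70.9° = 70.97 m/s.
Set y = v_y0 t − ½ g t² = 153: 5.000 t² − 70.97 t + 153 = 0.
t = [70.97 ± √(5037 − 3060)] / 10 = (70.97 ± 44.46) / 10, giving t = 2.65 s or t = 11.5 s.
So the projectile is at 153 m at t = 2.65 s (rising) and t = 11.5 s (falling).

2.65 s and 11.5 s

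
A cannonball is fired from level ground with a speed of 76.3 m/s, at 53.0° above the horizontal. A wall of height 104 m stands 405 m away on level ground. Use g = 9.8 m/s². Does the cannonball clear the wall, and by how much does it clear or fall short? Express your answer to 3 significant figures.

Yes — it clears the wall by 52.3 m.

v_x = 76.3 cos 53.0° = 45.92 m/s; v_y0 = 76.3 sin 53.0° = 60.94 m/s.
Time to reach the wall: t = 405 / 45.92 = 8.820 s.
Height at that point: y = 60.94×8.820 − 4.900×8.820² = 156.3 m.
That is 156.3 − 104 = 52.3 m above the top of the wall, so the cannonball clears it.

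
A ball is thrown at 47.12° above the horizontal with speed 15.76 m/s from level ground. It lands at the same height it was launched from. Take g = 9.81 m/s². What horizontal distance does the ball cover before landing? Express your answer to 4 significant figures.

Components: v_x = 15.76 cos 47.12° = 10.724 m/s, v_y = 15.76 sin 47.12° = 11.549 m/s.
Time of flight (same landing height): t = 2 v_y / g = 2 × 11.549 / 9.81 = 2.3545 s.
Range: R = v_x · t = 10.724 × 2.3545 = 25.25 m.

25.25 m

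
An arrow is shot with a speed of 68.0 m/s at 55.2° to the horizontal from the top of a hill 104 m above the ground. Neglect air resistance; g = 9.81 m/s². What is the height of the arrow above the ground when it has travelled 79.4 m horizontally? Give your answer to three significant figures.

198 m

v_x = 68.0 cos 55.2° = 38.81 m/s, v_y0 = 68.0 sin 55.2° = 55.84 m/s.
Time to reach x = 79.4 m: t = x / v_x = 79.4 / 38.81 = 2.046 s.
y = 104 + v_y0 t − ½ g t² = 104 + 55.84×2.046 − 4.905×2.046² = 198 m.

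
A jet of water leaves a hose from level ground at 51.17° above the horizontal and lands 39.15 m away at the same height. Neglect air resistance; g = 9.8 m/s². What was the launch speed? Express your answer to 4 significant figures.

19.82 m/s

On level ground, R = v₀² sin(2θ) / g, so v₀ = √(R g / sin 2θ).
sin(2 × 51.17°) = 0.9769.
v₀ = √(39.15 × 9.8 / 0.9769) = √392.74 = 19.82 m/s.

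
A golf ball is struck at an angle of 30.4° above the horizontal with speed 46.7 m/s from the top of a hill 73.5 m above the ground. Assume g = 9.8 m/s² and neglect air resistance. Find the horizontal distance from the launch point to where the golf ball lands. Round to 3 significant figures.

Components: v_x = 46.7 cos 30.4° = 40.28 m/s, v_y = 46.7 sin 30.4° = 23.63 m/s.
Vertical: 0 = 73.5 + 23.63 t − ½(9.8) t² ⇒ 4.900 t² − 23.63 t − 73.5 = 0.
t = [23.63 + √(558.4 + 1441)] / 9.800 = 6.974 s.
Horizontal: R = v_x · t = 40.28 × 6.974 = 281 m.

281 m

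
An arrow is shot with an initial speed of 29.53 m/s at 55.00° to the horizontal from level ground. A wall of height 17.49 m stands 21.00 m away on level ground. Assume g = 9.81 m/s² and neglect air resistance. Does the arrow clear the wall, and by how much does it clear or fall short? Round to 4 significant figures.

v_x = 29.53 cos 55.00° = 16.938 m/s; v_y0 = 29.53 sin 55.00° = 24.190 m/s.
Time to reach the wall: t = 21.00 / 16.938 = 1.2398 s.
Height at that point: y = 24.190×1.2398 − 4.905×1.2398² = 22.451 m.
That is 22.451 − 17.49 = 4.961 m above the top of the wall, so the arrow clears it.

Yes — it clears the wall by 4.961 m.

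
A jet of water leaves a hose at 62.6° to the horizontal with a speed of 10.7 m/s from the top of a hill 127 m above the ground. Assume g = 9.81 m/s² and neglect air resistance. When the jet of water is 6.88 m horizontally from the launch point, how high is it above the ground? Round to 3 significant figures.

v_x = 10.7 cos 62.6° = 4.924 m/s, v_y0 = 10.7 sin 62.6° = 9.500 m/s.
Time to reach x = 6.88 m: t = x / v_x = 6.88 / 4.924 = 1.397 s.
y = 127 + v_y0 t − ½ g t² = 127 + 9.500×1.397 − 4.905×1.397² = 131 m.

131 m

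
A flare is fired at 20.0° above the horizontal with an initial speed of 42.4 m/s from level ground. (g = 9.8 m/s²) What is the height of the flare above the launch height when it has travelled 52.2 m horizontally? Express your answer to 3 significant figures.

v_x = 42.4 cos 20.0° = 39.84 m/s, v_y0 = 42.4 sin 20.0° = 14.50 m/s.
Time to reach x = 52.2 m: t = x / v_x = 52.2 / 39.84 = 1.310 s.
y = v_y0 t − ½ g t² = 14.50×1.310 − 4.900×1.310² = 10.6 m.

10.6 m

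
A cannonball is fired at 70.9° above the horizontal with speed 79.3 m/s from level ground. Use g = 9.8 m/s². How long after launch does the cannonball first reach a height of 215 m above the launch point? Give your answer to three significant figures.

v_y0 = 79.3 sin 70.9° = 74.93 m/s.
Set y = v_y0 t − ½ g t² = 215: 4.900 t² − 74.93 t + 215 = 0.
t = [74.93 ± √(5615 − 4214)] / 9.8 = (74.93 ± 37.43) / 9.8, giving t = 3.83 s or t = 11.5 s.
The cannonball is on the way up at the first time, so t = 3.83 s.

3.83 s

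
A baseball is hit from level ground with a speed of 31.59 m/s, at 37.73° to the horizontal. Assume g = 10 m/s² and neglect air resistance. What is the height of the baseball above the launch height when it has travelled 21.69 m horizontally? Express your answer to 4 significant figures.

13.01 m

v_x = 31.59 cos 37.73° = 24.985 m/s, v_y0 = 31.59 sin 37.73° = 19.331 m/s.
Time to reach x = 21.69 m: t = x / v_x = 21.69 / 24.985 = 0.86812 s.
y = v_y0 t − ½ g t² = 19.331×0.86812 − 5.000×0.86812² = 13.01 m.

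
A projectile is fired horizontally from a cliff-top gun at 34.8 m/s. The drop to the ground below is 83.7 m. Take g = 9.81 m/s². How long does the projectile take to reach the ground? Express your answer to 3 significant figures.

The horizontal speed doesn't affect the fall. With v_y0 = 0, h = ½ g t².
t = √(2 × 83.7 / 9.81) = √17.06 = 4.13 s.

4.13 s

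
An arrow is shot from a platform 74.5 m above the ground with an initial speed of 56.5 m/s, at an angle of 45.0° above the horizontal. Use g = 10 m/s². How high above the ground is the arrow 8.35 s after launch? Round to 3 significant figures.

59.5 m

v_y0 = 56.5 sin 45.0° = 39.95 m/s.
y(t) = 74.5 + v_y0 t − ½ g t² = 74.5 + 39.95×8.35 − ½×10×8.35² = 59.5 m.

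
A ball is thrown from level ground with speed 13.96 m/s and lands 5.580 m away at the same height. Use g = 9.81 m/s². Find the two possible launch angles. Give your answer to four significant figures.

8.157° and 81.84°

Level-ground range: R = v₀² sin(2θ)/g ⇒ sin 2θ = R g / v₀² = 5.580×9.81/13.96² = 0.2809.
2θ = arcsin(0.2809) = 16.314° or 180° − 16.314° = 163.686°.
So θ = 8.157° or θ = 81.84°.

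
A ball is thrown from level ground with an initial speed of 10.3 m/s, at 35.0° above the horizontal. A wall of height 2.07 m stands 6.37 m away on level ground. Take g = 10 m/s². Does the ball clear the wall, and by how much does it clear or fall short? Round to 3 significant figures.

No — it falls 0.460 m short of clearing the wall.

v_x = 10.3 cos 35.0° = 8.437 m/s; v_y0 = 10.3 sin 35.0° = 5.908 m/s.
Time to reach the wall: t = 6.37 / 8.437 = 0.7550 s.
Height at that point: y = 5.908×0.7550 − 5.000×0.7550² = 1.610 m.
That is 2.07 − 1.610 = 0.460 m below the top of the wall, so the ball does not clear it.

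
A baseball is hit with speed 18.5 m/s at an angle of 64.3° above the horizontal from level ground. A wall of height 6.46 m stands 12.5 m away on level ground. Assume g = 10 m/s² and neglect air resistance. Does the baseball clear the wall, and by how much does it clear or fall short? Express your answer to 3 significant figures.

Yes — it clears the wall by 7.38 m.

v_x = 18.5 cos 64.3° = 8.023 m/s; v_y0 = 18.5 sin 64.3° = 16.67 m/s.
Time to reach the wall: t = 12.5 / 8.023 = 1.558 s.
Height at that point: y = 16.67×1.558 − 5.000×1.558² = 13.84 m.
That is 13.84 − 6.46 = 7.38 m above the top of the wall, so the baseball clears it.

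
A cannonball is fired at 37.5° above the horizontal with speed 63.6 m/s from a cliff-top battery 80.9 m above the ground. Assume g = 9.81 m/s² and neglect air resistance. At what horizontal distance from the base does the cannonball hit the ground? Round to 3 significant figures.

Components: v_x = 63.6 cos 37.5° = 50.46 m/s, v_y = 63.6 sin 37.5° = 38.72 m/s.
Vertical: 0 = 80.9 + 38.72 t − ½(9.81) t² ⇒ 4.905 t² − 38.72 t − 80.9 = 0.
t = [38.72 + √(1499 + 1587)] / 9.810 = 9.610 s.
Horizontal: R = v_x · t = 50.46 × 9.610 = 485 m.

485 m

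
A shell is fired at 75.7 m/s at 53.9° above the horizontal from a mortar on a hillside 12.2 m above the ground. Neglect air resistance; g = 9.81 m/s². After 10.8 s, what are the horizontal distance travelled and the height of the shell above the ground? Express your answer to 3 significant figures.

v_x = 75.7 cos 53.9° = 44.60 m/s; v_y0 = 75.7 sin 53.9° = 61.16 m/s.
x = v_x t = 44.60 × 10.8 = 482 m.
y = 12.2 + v_y0 t − ½ g t² = 101 m.

x = 482 m, y = 101 m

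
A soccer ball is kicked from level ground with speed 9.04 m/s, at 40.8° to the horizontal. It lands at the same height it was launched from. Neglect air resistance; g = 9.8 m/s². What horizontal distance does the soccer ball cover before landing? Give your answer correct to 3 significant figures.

For level ground, R = v₀² sin(2θ) / g.
sin(2 × 40.8°) = sin 81.60° = 0.9893.
R = (9.04)² × 0.9893 / 9.8 = 8.25 m.

8.25 m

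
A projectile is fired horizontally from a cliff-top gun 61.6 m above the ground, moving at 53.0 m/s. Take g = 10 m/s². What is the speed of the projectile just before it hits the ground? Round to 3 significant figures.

63.6 m/s

Fall time: t = √(2 × 61.6 / 10) = 3.510 s.
At impact: v_x = 53.0 m/s (unchanged), v_y = g t = 10 × 3.510 = 35.10 m/s.
Speed = √(v_x² + v_y²) = √(2809 + 1232) = 63.6 m/s.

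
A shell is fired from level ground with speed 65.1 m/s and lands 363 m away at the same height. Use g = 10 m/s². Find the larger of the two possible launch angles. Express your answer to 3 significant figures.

Level-ground range: R = v₀² sin(2θ)/g ⇒ sin 2θ = R g / v₀² = 363×10/65.1² = 0.8565.
2θ = arcsin(0.8565) = 58.93° or 180° − 58.93° = 121.07°.
So θ = 29.5° or θ = 60.5°.

60.5°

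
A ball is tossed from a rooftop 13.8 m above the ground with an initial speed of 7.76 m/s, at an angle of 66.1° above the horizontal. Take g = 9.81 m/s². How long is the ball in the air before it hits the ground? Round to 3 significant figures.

Vertical component: v_y = 7.76 sin 66.1° = 7.095 m/s.
Taking up as positive with launch at y = 13.8 m, landing at y = 0: 0 = 13.8 + 7.095 t − ½(9.81) t².
Solving 4.905 t² − 7.095 t − 13.8 = 0 gives t = [7.095 + √(7.095² + 4·4.905·13.8)] / 9.810 = 2.55 s.

2.55 s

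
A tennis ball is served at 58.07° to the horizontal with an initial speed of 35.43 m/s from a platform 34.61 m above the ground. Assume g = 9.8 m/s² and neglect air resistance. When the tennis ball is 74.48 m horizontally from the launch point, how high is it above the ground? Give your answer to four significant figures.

v_x = 35.43 cos 58.07° = 18.738 m/s, v_y0 = 35.43 sin 58.07° = 30.069 m/s.
Time to reach x = 74.48 m: t = x / v_x = 74.48 / 18.738 = 3.9748 s.
y = 34.61 + v_y0 t − ½ g t² = 34.61 + 30.069×3.9748 − 4.900×3.9748² = 76.71 m.

76.71 m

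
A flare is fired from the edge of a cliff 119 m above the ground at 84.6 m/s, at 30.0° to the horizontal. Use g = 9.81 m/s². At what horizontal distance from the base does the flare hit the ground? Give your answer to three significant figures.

Components: v_x = 84.6 cos 30.0° = 73.27 m/s, v_y = 84.6 sin 30.0° = 42.30 m/s.
Vertical: 0 = 119 + 42.30 t − ½(9.81) t² ⇒ 4.905 t² − 42.30 t − 119 = 0.
t = [42.30 + √(1789 + 2335)] / 9.810 = 10.86 s.
Horizontal: R = v_x · t = 73.27 × 10.86 = 796 m.

796 m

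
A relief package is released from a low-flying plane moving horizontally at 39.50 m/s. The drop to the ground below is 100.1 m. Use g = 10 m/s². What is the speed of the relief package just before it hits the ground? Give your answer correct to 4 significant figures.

Fall time: t = √(2 × 100.1 / 10) = 4.4744 s.
At impact: v_x = 39.50 m/s (unchanged), v_y = g t = 10 × 4.4744 = 44.744 m/s.
Speed = √(v_x² + v_y²) = √(1560.2 + 2002.0) = 59.68 m/s.

59.68 m/s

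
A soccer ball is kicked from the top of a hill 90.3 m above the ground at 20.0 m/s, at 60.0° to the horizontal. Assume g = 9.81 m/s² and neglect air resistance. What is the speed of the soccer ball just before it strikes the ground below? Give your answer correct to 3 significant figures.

v_x = 20.0 cos 60.0° = 10.00 m/s is unchanged throughout.
For the vertical component, v_y² = v_y0² + 2 g h = (17.32)² + 2×9.81×90.3 = 2072, so |v_y| = 45.52 m/s.
Impact speed = √(v_x² + v_y²) = √(100.0 + 2072) = 46.6 m/s.

46.6 m/s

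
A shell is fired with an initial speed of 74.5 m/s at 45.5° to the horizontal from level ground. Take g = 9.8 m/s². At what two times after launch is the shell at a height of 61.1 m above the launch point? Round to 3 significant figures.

v_y0 = 74.5 sin 45.5° = 53.14 m/s.
Set y = v_y0 t − ½ g t² = 61.1: 4.900 t² − 53.14 t + 61.1 = 0.
t = [53.14 ± √(2824 − 1198)] / 9.8 = (53.14 ± 40.32) / 9.8, giving t = 1.31 s or t = 9.54 s.
So the shell is at 61.1 m at t = 1.31 s (rising) and t = 9.54 s (falling).

1.31 s and 9.54 s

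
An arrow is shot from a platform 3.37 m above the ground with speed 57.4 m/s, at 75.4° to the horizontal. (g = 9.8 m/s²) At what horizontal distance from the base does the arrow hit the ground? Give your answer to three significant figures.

Components: v_x = 57.4 cos 75.4° = 14.47 m/s, v_y = 57.4 sin 75.4° = 55.55 m/s.
Vertical: 0 = 3.37 + 55.55 t − ½(9.8) t² ⇒ 4.900 t² − 55.55 t − 3.37 = 0.
t = [55.55 + √(3086 + 66.05)] / 9.800 = 11.40 s.
Horizontal: R = v_x · t = 14.47 × 11.40 = 165 m.

165 m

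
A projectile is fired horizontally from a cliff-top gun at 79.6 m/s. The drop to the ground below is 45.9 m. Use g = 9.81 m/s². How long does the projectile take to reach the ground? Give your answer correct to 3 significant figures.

The horizontal speed doesn't affect the fall. With v_y0 = 0, h = ½ g t².
t = √(2 × 45.9 / 9.81) = √9.358 = 3.06 s.

3.06 s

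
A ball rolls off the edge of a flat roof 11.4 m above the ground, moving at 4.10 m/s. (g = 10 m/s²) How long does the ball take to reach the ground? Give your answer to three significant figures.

The horizontal speed doesn't affect the fall. With v_y0 = 0, h = ½ g t².
t = √(2 × 11.4 / 10) = √2.280 = 1.51 s.

1.51 s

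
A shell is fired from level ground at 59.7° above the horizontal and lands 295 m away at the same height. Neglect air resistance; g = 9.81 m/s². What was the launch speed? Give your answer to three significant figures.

57.6 m/s

On level ground, R = v₀² sin(2θ) / g, so v₀ = √(R g / sin 2θ).
sin(2 × 59.7°) = 0.8712.
v₀ = √(295 × 9.81 / 0.8712) = √3322 = 57.6 m/s.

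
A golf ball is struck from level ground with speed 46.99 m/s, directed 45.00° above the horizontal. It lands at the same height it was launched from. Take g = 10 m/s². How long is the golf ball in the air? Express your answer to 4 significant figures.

6.645 s

Vertical component: v_y = 46.99 sin 45.00° = 33.227 m/s.
For a projectile landing at launch height, time of flight is t = 2 v_y / g = 2 × 33.227 / 10 = 6.645 s.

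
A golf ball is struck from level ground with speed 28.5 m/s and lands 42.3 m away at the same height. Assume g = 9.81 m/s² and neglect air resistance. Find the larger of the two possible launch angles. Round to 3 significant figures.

74.6°

Level-ground range: R = v₀² sin(2θ)/g ⇒ sin 2θ = R g / v₀² = 42.3×9.81/28.5² = 0.5109.
2θ = arcsin(0.5109) = 30.72° or 180° − 30.72° = 149.28°.
So θ = 15.4° or θ = 74.6°.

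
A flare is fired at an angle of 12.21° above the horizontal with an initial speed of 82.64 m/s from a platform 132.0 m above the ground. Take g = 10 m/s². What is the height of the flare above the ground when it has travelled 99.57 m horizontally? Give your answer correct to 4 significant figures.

145.9 m

v_x = 82.64 cos 12.21° = 80.771 m/s, v_y0 = 82.64 sin 12.21° = 17.478 m/s.
Time to reach x = 99.57 m: t = x / v_x = 99.57 / 80.771 = 1.2327 s.
y = 132.0 + v_y0 t − ½ g t² = 132.0 + 17.478×1.2327 − 5.000×1.2327² = 145.9 m.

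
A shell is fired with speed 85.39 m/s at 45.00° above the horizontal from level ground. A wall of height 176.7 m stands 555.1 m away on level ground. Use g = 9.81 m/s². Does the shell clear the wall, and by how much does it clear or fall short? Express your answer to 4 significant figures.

No — it falls 36.17 m short of clearing the wall.

v_x = 85.39 cos 45.00° = 60.380 m/s; v_y0 = 85.39 sin 45.00° = 60.380 m/s.
Time to reach the wall: t = 555.1 / 60.380 = 9.1934 s.
Height at that point: y = 60.380×9.1934 − 4.905×9.1934² = 140.53 m.
That is 176.7 − 140.53 = 36.17 m below the top of the wall, so the shell does not clear it.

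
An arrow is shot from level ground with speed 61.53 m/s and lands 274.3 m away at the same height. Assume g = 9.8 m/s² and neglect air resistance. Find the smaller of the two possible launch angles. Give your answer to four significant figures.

22.62°

Level-ground range: R = v₀² sin(2θ)/g ⇒ sin 2θ = R g / v₀² = 274.3×9.8/61.53² = 0.7100.
2θ = arcsin(0.7100) = 45.235° or 180° − 45.235° = 134.765°.
So θ = 22.62° or θ = 67.38°.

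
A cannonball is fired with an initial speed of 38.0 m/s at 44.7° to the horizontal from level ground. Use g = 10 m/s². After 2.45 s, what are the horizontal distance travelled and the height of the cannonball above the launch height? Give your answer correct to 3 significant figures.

x = 66.2 m, y = 35.5 m

v_x = 38.0 cos 44.7° = 27.01 m/s; v_y0 = 38.0 sin 44.7° = 26.73 m/s.
x = v_x t = 27.01 × 2.45 = 66.2 m.
y = v_y0 t − ½ g t² = 26.73×2.45 − 5.000×2.45² = 35.5 m.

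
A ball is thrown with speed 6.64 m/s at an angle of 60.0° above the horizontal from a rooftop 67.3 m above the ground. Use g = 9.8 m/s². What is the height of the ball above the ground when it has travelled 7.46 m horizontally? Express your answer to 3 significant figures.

55.5 m

v_x = 6.64 cos 60.0° = 3.320 m/s, v_y0 = 6.64 sin 60.0° = 5.750 m/s.
Time to reach x = 7.46 m: t = x / v_x = 7.46 / 3.320 = 2.247 s.
y = 67.3 + v_y0 t − ½ g t² = 67.3 + 5.750×2.247 − 4.900×2.247² = 55.5 m.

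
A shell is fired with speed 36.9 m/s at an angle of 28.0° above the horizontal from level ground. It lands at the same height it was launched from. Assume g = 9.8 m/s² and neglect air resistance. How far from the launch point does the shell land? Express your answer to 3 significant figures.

Components: v_x = 36.9 cos 28.0° = 32.58 m/s, v_y = 36.9 sin 28.0° = 17.32 m/s.
Time of flight (same landing height): t = 2 v_y / g = 2 × 17.32 / 9.8 = 3.535 s.
Range: R = v_x · t = 32.58 × 3.535 = 115 m.

115 m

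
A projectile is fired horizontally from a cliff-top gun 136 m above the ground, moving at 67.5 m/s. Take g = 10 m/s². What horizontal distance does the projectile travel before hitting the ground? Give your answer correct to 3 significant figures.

Initial vertical velocity is zero, so the fall time comes from h = ½ g t²: t = √(2 × 136 / 10) = 5.215 s.
Horizontal motion is uniform at 67.5 m/s, so x = 67.5 × 5.215 = 352 m.

352 m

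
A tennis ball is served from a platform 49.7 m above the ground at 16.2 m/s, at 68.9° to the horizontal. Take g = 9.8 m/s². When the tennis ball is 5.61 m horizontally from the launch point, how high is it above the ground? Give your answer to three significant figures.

59.7 m

v_x = 16.2 cos 68.9° = 5.832 m/s, v_y0 = 16.2 sin 68.9° = 15.11 m/s.
Time to reach x = 5.61 m: t = x / v_x = 5.61 / 5.832 = 0.9619 s.
y = 49.7 + v_y0 t − ½ g t² = 49.7 + 15.11×0.9619 − 4.900×0.9619² = 59.7 m.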